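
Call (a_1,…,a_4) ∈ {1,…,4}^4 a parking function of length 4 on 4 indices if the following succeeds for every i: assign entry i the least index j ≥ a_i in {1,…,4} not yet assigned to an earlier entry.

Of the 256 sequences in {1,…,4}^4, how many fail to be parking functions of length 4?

131

|PF| = 1·5^3 = 1·125 = 125 (Konheim–Weiss)
Check (4,4,3,4) → sorted (3,4,4,4): b_1=3>1, not a PF.
4^4 − 125 = 256 − 125 = 131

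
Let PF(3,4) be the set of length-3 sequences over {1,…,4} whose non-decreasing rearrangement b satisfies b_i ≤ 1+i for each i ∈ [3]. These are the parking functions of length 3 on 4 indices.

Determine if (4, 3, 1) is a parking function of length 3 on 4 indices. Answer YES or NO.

YES

Sorted: b = (1, 3, 4).
  b_1=1 ≤ 2
  b_2=3 ≤ 3
  b_3=4 ≤ 4
All bounds hold ⇒ YES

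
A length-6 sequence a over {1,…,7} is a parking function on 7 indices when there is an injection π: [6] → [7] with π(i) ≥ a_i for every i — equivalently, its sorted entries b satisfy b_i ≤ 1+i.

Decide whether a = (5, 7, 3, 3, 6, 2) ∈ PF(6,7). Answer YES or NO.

YES

Order a: b = (2, 3, 3, 5, 6, 7).
  b_1=2 ≤ 2
  b_2=3 ≤ 3
  b_3=3 ≤ 4
  b_4=5 ≤ 5
  b_5=6 ≤ 6
  b_6=7 ≤ 7
All bounds hold ⇒ YES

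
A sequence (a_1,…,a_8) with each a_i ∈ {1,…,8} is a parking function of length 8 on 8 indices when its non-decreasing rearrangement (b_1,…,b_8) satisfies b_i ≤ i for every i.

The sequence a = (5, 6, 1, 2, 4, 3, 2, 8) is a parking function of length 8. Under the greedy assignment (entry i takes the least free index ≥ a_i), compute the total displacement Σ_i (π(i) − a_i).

5

Σπ = 8·9/2 = 36 (π permutes [8]); Σa = 5+6+1+2+4+3+2+8 = 31; disp = 36−31 = 5.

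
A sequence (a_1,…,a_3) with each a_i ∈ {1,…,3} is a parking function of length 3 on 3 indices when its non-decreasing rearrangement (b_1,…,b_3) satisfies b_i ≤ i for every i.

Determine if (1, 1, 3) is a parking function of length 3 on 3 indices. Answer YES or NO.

YES

Order a: b = (1, 1, 3).
  b_1=1 ≤ 1
  b_2=1 ≤ 2
  b_3=3 ≤ 3
All bounds hold ⇒ YES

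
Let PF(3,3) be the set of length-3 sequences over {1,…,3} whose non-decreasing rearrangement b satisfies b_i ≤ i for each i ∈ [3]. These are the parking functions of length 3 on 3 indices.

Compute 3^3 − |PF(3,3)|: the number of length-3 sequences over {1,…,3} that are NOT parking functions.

|PF| = (3+1−3)·(3+1)^{3−1} = 1×16 = 16 [KW]
E.g. (3,3,1) → sorted (1,3,3): b_2=3>2, not a PF.
So 27 − 16 = 11 fail.

11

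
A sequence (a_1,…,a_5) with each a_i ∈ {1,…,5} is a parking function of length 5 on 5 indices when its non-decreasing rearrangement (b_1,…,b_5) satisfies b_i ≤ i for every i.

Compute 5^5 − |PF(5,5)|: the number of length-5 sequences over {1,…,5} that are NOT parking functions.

|PF(5,5)| = 1·6^4 = 1×1296 = 1296 (Pollak)
One tuple (4,3,1,4,4) → sorted (1,3,4,4,4): b_2=3>2, not a PF.
5^5 − 1296 = 3125 − 1296 = 1829

1829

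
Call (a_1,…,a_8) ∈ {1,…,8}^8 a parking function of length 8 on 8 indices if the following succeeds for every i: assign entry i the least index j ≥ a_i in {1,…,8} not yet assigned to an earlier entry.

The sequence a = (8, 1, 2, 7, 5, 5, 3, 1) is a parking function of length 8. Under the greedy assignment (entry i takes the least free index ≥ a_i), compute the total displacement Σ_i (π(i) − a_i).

Σπ = 36 ({1..8} each once); Σa = 8+1+2+7+5+5+3+1 = 32; disp = 36−32 = 4.

4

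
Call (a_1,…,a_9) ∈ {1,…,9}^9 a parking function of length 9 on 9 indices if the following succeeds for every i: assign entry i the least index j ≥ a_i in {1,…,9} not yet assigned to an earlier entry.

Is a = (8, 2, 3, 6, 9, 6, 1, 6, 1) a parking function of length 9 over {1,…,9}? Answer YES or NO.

NO

Sorted: b = (1, 1, 2, 3, 6, 6, 6, 8, 9).
  b_1=1 ≤ 1
  b_2=1 ≤ 2
  b_3=2 ≤ 3
  b_4=3 ≤ 4
  b_5=6 > 5
  fails at i=5 ⇒ NO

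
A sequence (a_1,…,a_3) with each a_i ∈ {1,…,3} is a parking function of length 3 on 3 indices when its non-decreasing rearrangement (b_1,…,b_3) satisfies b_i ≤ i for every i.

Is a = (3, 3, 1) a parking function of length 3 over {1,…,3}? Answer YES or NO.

NO

Rearranged: b = (1, 3, 3).
  b_1=1 ≤ 1
  b_2=3 > 2
  fails at i=2 ⇒ NO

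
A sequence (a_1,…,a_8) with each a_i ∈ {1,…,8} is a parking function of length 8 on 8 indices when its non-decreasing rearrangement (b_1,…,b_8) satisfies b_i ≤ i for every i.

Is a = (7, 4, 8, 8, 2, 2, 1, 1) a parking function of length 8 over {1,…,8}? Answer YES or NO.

Rearranged: b = (1, 1, 2, 2, 4, 7, 8, 8).
  b_1=1 ≤ 1
  b_2=1 ≤ 2
  b_3=2 ≤ 3
  b_4=2 ≤ 4
  b_5=4 ≤ 5
  b_6=7 > 6
  fails at i=6 ⇒ NO

NO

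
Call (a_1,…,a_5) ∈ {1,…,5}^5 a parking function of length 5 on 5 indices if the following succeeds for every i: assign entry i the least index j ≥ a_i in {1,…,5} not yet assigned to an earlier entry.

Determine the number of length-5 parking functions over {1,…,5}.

1296

Count = (5+1−5)·(5+1)^{5−1} = 1 · 1296 = 1296 (Pollak)
E.g. (1,2,3,2,2) → sorted (1,2,2,2,3): b_i ≤ i ∀i, a PF.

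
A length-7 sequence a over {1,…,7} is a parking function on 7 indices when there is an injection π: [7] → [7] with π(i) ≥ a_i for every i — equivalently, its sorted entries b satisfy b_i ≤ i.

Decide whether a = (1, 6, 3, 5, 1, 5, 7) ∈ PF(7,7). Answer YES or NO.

Order a: b = (1, 1, 3, 5, 5, 6, 7).
  b_1=1 ≤ 1
  b_2=1 ≤ 2
  b_3=3 ≤ 3
  b_4=5 > 4
  fails at i=4 ⇒ NO

NO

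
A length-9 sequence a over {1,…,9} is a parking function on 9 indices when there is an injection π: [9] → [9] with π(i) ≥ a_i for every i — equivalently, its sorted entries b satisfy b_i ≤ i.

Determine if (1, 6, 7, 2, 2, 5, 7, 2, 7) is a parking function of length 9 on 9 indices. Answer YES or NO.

Sorted: b = (1, 2, 2, 2, 5, 6, 7, 7, 7).
  b_1=1 ≤ 1
  b_2=2 ≤ 2
  b_3=2 ≤ 3
  b_4=2 ≤ 4
  b_5=5 ≤ 5
  b_6=6 ≤ 6
  b_7=7 ≤ 7
  b_8=7 ≤ 8
  b_9=7 ≤ 9
All bounds hold ⇒ YES

YES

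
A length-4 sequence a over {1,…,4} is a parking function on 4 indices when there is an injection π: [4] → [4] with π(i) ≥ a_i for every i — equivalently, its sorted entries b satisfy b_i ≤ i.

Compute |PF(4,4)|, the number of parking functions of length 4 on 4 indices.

125

|PF| = (5−4)·5^(4−1) = 1×125 = 125 (Konheim–Weiss)
Check (1,2,1,3) → sorted (1,1,2,3): b_i ≤ i ∀i, a PF.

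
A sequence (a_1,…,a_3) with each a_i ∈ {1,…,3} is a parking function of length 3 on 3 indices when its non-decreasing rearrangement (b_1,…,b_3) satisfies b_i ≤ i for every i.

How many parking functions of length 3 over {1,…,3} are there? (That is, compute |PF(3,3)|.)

16

Count = (3−3+1)·(3+1)^(3−1) = 1·16 = 16 (Pollak)
Example (1,1,2) → sorted (1,1,2): b_i ≤ i ∀i, a PF.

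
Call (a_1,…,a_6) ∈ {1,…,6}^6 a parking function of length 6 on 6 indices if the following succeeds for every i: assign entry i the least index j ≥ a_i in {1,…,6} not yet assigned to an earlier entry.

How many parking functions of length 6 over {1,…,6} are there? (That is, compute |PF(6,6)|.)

16807

|PF| = (6+1−6)·(6+1)^{6−1} = 1×16807 = 16807 [KW]
E.g. (1,4,4,5,3,2) → sorted (1,2,3,4,4,5): b_i ≤ i ∀i, a PF.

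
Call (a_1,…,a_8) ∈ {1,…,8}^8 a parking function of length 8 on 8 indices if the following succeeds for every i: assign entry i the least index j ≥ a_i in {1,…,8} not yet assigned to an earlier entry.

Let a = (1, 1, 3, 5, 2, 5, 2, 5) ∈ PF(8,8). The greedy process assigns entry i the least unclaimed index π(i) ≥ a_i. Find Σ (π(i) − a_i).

12

Σπ = 8·9/2 = 36 (π permutes [8]); Σa = 1+1+3+5+2+5+2+5 = 24; disp = 36−24 = 12.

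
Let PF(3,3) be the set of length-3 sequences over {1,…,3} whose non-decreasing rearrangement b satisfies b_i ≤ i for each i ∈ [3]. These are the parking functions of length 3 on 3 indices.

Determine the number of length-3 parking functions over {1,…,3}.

16

|PF| = (4−3)·4^(3−1) = 1·16 = 16
Check (1,2,2) → sorted (1,2,2): b_i ≤ i ∀i, a PF.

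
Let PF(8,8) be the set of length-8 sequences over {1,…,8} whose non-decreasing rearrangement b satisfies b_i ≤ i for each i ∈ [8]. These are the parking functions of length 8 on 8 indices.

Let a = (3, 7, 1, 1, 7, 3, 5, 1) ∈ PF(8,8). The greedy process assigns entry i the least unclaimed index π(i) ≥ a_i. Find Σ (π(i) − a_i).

Σπ = 8·9/2 = 36 (π permutes [8]); Σa = 3+7+1+1+7+3+5+1 = 28; disp = 36−28 = 8.

8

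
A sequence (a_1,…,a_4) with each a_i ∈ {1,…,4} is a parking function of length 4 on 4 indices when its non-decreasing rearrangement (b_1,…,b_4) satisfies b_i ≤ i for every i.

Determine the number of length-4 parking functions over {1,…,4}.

#PF = 1·5^3 = 1 · 125 = 125 (Pollak)
One tuple (2,1,3,3) → sorted (1,2,3,3): b_i ≤ i ∀i, a PF.

125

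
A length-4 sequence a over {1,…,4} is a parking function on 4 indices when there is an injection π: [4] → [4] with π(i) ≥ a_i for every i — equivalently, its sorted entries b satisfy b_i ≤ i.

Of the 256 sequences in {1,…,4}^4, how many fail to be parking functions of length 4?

131

|PF(4,4)| = 1·5^3 = 1·125 = 125 (Konheim–Weiss)
Example (2,4,4,2) → sorted (2,2,4,4): b_1=2>1, not a PF.
4^4 − 125 = 256 − 125 = 131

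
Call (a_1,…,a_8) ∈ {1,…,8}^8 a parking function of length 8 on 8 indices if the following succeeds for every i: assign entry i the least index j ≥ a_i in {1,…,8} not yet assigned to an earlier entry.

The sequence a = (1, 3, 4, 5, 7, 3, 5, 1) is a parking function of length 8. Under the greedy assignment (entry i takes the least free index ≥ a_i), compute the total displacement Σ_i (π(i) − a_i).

Σπ = 8·9/2 = 36 (π permutes [8]); Σa = 1+3+4+5+7+3+5+1 = 29; disp = 36−29 = 7.

7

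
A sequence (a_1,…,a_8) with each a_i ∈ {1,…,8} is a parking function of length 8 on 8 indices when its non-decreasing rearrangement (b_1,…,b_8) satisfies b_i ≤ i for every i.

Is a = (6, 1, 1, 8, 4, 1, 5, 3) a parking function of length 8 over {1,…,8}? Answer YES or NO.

Order a: b = (1, 1, 1, 3, 4, 5, 6, 8).
  b_1=1 ≤ 1
  b_2=1 ≤ 2
  b_3=1 ≤ 3
  b_4=3 ≤ 4
  b_5=4 ≤ 5
  b_6=5 ≤ 6
  b_7=6 ≤ 7
  b_8=8 ≤ 8
All bounds hold ⇒ YES

YES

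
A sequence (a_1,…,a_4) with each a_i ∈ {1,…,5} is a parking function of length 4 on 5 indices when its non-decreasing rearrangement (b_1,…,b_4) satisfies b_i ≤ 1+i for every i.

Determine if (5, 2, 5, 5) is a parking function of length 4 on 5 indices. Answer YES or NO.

NO

Order a: b = (2, 5, 5, 5).
  b_1=2 ≤ 2
  b_2=5 > 3
  fails at i=2 ⇒ NO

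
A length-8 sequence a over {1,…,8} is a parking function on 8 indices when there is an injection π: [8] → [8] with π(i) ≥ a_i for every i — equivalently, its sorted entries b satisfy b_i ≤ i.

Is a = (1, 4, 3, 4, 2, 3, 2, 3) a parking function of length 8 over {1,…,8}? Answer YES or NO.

YES

Sorted: b = (1, 2, 2, 3, 3, 3, 4, 4).
  b_1=1 ≤ 1
  b_2=2 ≤ 2
  b_3=2 ≤ 3
  b_4=3 ≤ 4
  b_5=3 ≤ 5
  b_6=3 ≤ 6
  b_7=4 ≤ 7
  b_8=4 ≤ 8
All bounds hold ⇒ YES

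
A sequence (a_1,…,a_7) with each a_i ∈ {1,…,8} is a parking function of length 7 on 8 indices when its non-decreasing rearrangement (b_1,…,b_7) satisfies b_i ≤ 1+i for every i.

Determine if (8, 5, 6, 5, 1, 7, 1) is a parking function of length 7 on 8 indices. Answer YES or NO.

Rearranged: b = (1, 1, 5, 5, 6, 7, 8).
  b_1=1 ≤ 2
  b_2=1 ≤ 3
  b_3=5 > 4
  fails at i=3 ⇒ NO

NO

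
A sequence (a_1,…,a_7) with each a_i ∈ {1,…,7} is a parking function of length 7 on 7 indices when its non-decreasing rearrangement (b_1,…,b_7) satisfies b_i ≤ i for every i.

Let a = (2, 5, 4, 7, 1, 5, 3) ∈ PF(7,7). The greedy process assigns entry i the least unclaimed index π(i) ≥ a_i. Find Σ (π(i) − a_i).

1

Σπ(i) = 1+…+7 = 28; Σa = 2+5+4+7+1+5+3 = 27; disp = 28−27 = 1.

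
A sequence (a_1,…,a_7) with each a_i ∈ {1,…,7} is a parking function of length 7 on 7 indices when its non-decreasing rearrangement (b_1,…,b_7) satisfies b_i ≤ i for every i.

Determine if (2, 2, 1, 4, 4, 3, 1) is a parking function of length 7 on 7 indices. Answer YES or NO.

Rearranged: b = (1, 1, 2, 2, 3, 4, 4).
  b_1=1 ≤ 1
  b_2=1 ≤ 2
  b_3=2 ≤ 3
  b_4=2 ≤ 4
  b_5=3 ≤ 5
  b_6=4 ≤ 6
  b_7=4 ≤ 7
All bounds hold ⇒ YES

YES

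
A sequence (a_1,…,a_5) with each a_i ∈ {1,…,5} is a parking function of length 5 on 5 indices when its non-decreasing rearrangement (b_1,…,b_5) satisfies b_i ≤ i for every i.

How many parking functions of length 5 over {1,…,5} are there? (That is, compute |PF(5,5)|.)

|PF| = 1·6^4 = 1×1296 = 1296 (Pollak)
E.g. (1,5,1,2,1) → sorted (1,1,1,2,5): b_i ≤ i ∀i, a PF.

1296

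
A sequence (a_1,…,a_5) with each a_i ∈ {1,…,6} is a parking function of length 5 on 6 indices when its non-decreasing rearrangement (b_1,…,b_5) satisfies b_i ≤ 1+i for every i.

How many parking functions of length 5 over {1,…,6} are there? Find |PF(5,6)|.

4802

#PF = (6+1−5)·(6+1)^{5−1} = 2 · 2401 = 4802 (Konheim–Weiss)
One tuple (2,5,3,6,2) → sorted (2,2,3,5,6): b_i ≤ 1+i ∀i, a PF.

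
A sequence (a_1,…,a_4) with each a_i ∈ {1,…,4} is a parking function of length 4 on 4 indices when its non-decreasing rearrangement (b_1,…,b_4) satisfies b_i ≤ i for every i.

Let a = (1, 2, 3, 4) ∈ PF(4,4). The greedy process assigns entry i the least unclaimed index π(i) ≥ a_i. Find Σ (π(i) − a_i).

Σπ = 10 ({1..4} each once); Σa = 1+2+3+4 = 10; disp = 10−10 = 0.

0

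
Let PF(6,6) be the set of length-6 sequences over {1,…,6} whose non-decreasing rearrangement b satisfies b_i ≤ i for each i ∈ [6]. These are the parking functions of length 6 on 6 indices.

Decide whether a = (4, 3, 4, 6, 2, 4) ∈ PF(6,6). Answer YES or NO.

Sorted: b = (2, 3, 4, 4, 4, 6).
  b_1=2 > 1
  fails at i=1 ⇒ NO

NO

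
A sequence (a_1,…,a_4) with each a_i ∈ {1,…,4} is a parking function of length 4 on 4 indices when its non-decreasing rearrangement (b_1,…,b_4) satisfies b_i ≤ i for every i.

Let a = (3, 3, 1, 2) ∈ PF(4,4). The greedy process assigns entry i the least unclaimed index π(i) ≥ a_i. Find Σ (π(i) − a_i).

1

Σπ = 4·5/2 = 10 (π permutes [4]); Σa = 3+3+1+2 = 9; disp = 10−9 = 1.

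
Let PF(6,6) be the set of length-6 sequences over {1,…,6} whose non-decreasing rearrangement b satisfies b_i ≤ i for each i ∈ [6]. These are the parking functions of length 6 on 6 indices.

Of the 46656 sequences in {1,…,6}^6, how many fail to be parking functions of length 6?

29849

#PF = (6−6+1)·(6+1)^(6−1) = 1×16807 = 16807
Example (4,3,6,2,6,5) → sorted (2,3,4,5,6,6): b_1=2>1, not a PF.
Total 46656; non-PF = 46656−16807 = 29849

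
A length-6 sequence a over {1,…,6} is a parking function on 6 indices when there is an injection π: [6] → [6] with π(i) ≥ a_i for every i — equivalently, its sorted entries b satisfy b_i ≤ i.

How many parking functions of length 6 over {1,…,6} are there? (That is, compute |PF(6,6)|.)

|PF| = (6−6+1)·(6+1)^(6−1) = 1 · 16807 = 16807 [KW]
One tuple (2,4,3,2,5,1) → sorted (1,2,2,3,4,5): b_i ≤ i ∀i, a PF.

16807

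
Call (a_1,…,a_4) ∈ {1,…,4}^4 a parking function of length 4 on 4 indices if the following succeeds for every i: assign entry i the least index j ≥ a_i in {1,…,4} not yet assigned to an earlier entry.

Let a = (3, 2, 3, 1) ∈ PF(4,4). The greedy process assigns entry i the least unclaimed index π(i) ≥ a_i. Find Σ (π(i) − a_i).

Σπ(i) = 1+…+4 = 10; Σa = 3+2+3+1 = 9; disp = 10−9 = 1.

1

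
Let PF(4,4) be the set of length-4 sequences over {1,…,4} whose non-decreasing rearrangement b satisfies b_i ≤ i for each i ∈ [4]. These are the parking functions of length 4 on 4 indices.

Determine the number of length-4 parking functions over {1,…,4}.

125

|PF(4,4)| = (5−4)·5^(4−1) = 1×125 = 125 (Konheim–Weiss)
One tuple (2,4,1,3) → sorted (1,2,3,4): b_i ≤ i ∀i, a PF.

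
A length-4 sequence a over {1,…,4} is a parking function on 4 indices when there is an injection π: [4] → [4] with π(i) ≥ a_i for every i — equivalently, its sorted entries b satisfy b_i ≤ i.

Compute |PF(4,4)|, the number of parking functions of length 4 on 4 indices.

|PF| = 1·5^3 = 1×125 = 125
One tuple (2,4,2,1) → sorted (1,2,2,4): b_i ≤ i ∀i, a PF.

125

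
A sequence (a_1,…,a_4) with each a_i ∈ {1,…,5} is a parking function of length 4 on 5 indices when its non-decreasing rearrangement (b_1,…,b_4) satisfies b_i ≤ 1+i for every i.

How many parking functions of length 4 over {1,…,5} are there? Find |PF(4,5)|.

|PF(4,5)| = (5−4+1)·(5+1)^(4−1) = 2·216 = 432
Example (3,3,3,1) → sorted (1,3,3,3): b_i ≤ 1+i ∀i, a PF.

432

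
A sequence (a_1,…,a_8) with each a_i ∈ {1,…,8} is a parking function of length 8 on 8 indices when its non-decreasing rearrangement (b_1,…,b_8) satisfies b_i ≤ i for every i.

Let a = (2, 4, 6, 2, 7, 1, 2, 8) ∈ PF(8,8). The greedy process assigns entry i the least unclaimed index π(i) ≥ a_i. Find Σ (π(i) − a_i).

4

Σπ = 8·9/2 = 36 (π permutes [8]); Σa = 2+4+6+2+7+1+2+8 = 32; disp = 36−32 = 4.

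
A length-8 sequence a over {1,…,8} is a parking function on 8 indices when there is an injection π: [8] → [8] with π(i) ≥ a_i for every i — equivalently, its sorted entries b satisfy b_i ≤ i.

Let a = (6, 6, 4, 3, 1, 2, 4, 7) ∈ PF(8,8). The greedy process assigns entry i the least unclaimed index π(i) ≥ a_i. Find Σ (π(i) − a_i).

Σπ(i) = 1+…+8 = 36; Σa = 6+6+4+3+1+2+4+7 = 33; disp = 36−33 = 3.

3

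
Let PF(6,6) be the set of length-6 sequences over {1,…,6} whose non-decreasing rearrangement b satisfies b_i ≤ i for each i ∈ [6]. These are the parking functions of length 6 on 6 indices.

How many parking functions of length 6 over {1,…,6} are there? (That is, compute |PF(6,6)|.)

16807

Count = 1·7^5 = 1 · 16807 = 16807 [KW]
One tuple (2,1,2,4,1,2) → sorted (1,1,2,2,2,4): b_i ≤ i ∀i, a PF.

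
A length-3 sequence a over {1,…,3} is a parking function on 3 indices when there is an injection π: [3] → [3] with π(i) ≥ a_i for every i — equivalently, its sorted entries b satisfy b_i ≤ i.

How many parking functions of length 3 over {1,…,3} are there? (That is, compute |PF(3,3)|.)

16

#PF = (4−3)·4^(3−1) = 1×16 = 16 (Konheim–Weiss)
E.g. (2,3,1) → sorted (1,2,3): b_i ≤ i ∀i, a PF.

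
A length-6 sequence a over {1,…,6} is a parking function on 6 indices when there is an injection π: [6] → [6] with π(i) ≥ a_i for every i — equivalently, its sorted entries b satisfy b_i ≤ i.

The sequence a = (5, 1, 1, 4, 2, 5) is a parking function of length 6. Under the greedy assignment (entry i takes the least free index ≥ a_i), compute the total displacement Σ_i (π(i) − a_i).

3

Σπ(i) = 1+…+6 = 21; Σa = 5+1+1+4+2+5 = 18; disp = 21−18 = 3.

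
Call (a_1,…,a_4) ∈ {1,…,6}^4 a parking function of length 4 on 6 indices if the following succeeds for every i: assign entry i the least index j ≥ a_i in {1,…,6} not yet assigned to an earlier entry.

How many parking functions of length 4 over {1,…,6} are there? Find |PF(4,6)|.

|PF| = 3·7^3 = 3×343 = 1029
One tuple (1,1,6,4) → sorted (1,1,4,6): b_i ≤ 2+i ∀i, a PF.

1029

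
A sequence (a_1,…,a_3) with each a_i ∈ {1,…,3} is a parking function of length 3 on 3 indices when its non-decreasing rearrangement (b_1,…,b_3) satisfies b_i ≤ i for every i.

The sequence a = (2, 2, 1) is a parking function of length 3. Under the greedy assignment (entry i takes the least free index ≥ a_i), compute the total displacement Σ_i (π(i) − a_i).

1

Σπ(i) = 1+…+3 = 6; Σa = 2+2+1 = 5; disp = 6−5 = 1.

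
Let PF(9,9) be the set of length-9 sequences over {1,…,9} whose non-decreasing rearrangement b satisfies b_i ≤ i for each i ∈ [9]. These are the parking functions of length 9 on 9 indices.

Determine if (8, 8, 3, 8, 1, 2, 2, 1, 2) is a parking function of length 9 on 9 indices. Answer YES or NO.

NO

Order a: b = (1, 1, 2, 2, 2, 3, 8, 8, 8).
  b_1=1 ≤ 1
  b_2=1 ≤ 2
  b_3=2 ≤ 3
  b_4=2 ≤ 4
  b_5=2 ≤ 5
  b_6=3 ≤ 6
  b_7=8 > 7
  fails at i=7 ⇒ NO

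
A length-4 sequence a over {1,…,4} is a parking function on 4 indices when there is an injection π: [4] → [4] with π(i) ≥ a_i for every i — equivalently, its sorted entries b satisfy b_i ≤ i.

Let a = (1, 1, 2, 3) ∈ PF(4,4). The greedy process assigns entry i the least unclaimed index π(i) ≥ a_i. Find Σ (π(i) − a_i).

Σπ(i) = 1+…+4 = 10; Σa = 1+1+2+3 = 7; disp = 10−7 = 3.

3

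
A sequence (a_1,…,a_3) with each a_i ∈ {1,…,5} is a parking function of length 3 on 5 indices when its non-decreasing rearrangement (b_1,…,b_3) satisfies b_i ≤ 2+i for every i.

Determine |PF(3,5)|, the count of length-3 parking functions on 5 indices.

Count = (5−3+1)·(5+1)^(3−1) = 3×36 = 108
E.g. (1,5,4) → sorted (1,4,5): b_i ≤ 2+i ∀i, a PF.

108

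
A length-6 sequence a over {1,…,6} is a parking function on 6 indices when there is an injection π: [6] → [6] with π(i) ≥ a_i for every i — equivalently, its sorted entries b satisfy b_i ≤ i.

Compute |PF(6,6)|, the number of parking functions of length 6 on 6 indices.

16807

|PF(6,6)| = (6+1−6)·(6+1)^{6−1} = 1×16807 = 16807
E.g. (1,5,2,1,5,4) → sorted (1,1,2,4,5,5): b_i ≤ i ∀i, a PF.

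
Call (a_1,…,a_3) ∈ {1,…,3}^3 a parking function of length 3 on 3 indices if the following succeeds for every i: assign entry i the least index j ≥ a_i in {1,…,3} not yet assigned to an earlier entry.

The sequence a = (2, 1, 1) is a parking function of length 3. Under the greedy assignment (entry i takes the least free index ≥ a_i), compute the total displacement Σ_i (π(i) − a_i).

Σπ(i) = 1+…+3 = 6; Σa = 2+1+1 = 4; disp = 6−4 = 2.

2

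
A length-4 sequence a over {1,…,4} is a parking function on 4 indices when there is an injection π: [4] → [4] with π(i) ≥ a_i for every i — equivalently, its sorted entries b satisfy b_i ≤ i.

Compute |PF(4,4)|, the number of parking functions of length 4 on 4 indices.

125

|PF| = 1·5^3 = 1 · 125 = 125
One tuple (1,3,2,3) → sorted (1,2,3,3): b_i ≤ i ∀i, a PF.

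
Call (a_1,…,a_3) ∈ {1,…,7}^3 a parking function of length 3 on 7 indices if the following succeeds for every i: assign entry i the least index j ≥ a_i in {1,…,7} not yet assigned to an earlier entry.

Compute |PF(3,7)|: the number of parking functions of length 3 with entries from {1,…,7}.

|PF(3,7)| = (8−3)·8^(3−1) = 5×64 = 320 [KW]
E.g. (1,4,5) → sorted (1,4,5): b_i ≤ 4+i ∀i, a PF.

320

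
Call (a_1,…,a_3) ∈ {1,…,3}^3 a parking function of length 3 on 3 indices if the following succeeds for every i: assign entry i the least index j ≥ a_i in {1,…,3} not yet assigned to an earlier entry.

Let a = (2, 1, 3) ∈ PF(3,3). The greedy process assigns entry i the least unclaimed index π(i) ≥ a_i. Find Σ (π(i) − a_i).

0

Σπ = 6 ({1..3} each once); Σa = 2+1+3 = 6; disp = 6−6 = 0.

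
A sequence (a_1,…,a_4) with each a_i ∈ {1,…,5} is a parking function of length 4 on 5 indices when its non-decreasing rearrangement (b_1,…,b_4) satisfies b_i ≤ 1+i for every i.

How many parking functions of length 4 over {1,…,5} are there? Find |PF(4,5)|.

432

|PF| = 2·6^3 = 2×216 = 432
Example (1,3,3,4) → sorted (1,3,3,4): b_i ≤ 1+i ∀i, a PF.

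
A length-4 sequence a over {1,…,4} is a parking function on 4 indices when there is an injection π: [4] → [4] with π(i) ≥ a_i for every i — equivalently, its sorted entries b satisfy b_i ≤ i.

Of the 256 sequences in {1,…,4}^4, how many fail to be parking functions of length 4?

|PF| = (4−4+1)·(4+1)^(4−1) = 1×125 = 125 (Konheim–Weiss)
E.g. (4,3,4,3) → sorted (3,3,4,4): b_1=3>1, not a PF.
So 256 − 125 = 131 fail.

131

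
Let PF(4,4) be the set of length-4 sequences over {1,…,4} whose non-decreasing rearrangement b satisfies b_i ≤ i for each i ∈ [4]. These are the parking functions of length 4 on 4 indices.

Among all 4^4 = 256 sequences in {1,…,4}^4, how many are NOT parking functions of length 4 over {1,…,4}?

131

|PF(4,4)| = 1·5^3 = 1×125 = 125 (Pollak)
E.g. (3,3,3,2) → sorted (2,3,3,3): b_1=2>1, not a PF.
Total 256; non-PF = 256−125 = 131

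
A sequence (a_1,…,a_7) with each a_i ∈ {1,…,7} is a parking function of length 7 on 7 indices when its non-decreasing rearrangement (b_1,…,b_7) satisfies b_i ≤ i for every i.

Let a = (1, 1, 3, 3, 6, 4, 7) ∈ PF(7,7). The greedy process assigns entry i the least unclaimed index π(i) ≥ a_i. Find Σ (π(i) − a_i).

3

Σπ(i) = 1+…+7 = 28; Σa = 1+1+3+3+6+4+7 = 25; disp = 28−25 = 3.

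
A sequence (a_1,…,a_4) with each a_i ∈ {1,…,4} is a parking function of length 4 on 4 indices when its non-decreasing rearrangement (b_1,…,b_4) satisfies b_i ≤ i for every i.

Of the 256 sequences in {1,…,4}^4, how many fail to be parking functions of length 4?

131

#PF = (4+1−4)·(4+1)^{4−1} = 1 · 125 = 125 (Konheim–Weiss)
E.g. (4,4,3,4) → sorted (3,4,4,4): b_1=3>1, not a PF.
So 256 − 125 = 131 fail.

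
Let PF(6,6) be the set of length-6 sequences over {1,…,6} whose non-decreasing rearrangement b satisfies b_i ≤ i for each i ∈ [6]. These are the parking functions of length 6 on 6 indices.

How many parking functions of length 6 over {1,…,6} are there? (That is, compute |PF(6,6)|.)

16807

|PF| = (6−6+1)·(6+1)^(6−1) = 1 · 16807 = 16807 [KW]
Example (5,4,3,1,2,3) → sorted (1,2,3,3,4,5): b_i ≤ i ∀i, a PF.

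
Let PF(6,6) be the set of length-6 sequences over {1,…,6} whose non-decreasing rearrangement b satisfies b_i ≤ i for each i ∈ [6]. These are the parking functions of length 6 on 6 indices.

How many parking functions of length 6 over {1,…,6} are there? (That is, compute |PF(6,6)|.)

|PF| = (7−6)·7^(6−1) = 1×16807 = 16807 (Konheim–Weiss)
E.g. (4,2,6,2,1,3) → sorted (1,2,2,3,4,6): b_i ≤ i ∀i, a PF.

16807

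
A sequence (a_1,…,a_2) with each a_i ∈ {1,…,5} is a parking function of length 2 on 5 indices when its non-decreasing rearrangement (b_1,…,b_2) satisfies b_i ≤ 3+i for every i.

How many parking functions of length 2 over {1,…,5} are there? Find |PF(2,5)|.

#PF = (5−2+1)·(5+1)^(2−1) = 4·6 = 24
E.g. (2,4) → sorted (2,4): b_i ≤ 3+i ∀i, a PF.

24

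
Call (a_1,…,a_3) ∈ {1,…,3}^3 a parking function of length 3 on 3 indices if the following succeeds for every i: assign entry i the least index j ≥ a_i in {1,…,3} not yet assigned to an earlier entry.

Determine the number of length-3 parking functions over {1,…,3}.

16

Count = (3−3+1)·(3+1)^(3−1) = 1 · 16 = 16 (Konheim–Weiss)
Example (2,1,2) → sorted (1,2,2): b_i ≤ i ∀i, a PF.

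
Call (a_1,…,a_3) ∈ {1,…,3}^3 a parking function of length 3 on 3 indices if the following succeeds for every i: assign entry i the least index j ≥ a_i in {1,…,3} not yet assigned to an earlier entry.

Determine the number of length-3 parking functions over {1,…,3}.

16

#PF = (3−3+1)·(3+1)^(3−1) = 1 · 16 = 16 [KW]
E.g. (3,1,2) → sorted (1,2,3): b_i ≤ i ∀i, a PF.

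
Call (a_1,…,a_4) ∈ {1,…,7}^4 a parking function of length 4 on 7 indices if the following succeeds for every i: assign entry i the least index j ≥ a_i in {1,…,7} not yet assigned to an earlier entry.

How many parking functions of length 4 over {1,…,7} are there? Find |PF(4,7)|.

2048

|PF| = (8−4)·8^(4−1) = 4 · 512 = 2048 (Konheim–Weiss)
E.g. (5,3,5,3) → sorted (3,3,5,5): b_i ≤ 3+i ∀i, a PF.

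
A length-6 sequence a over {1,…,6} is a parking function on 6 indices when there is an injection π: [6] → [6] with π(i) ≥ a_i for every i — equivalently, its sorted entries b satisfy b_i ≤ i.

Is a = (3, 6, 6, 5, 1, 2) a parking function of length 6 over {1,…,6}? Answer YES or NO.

NO

Order a: b = (1, 2, 3, 5, 6, 6).
  b_1=1 ≤ 1
  b_2=2 ≤ 2
  b_3=3 ≤ 3
  b_4=5 > 4
  fails at i=4 ⇒ NO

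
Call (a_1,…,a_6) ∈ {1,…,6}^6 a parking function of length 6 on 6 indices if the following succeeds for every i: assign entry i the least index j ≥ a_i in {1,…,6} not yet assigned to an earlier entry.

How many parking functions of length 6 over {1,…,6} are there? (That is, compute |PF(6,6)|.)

16807

Count = (6−6+1)·(6+1)^(6−1) = 1×16807 = 16807
E.g. (2,3,3,1,2,5) → sorted (1,2,2,3,3,5): b_i ≤ i ∀i, a PF.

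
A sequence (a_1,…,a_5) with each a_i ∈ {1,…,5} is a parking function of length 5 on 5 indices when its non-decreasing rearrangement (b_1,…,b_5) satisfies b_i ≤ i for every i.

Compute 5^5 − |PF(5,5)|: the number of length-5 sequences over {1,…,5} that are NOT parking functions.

1829

#PF = (5+1−5)·(5+1)^{5−1} = 1 · 1296 = 1296
E.g. (3,2,4,5,4) → sorted (2,3,4,4,5): b_1=2>1, not a PF.
Total 3125; non-PF = 3125−1296 = 1829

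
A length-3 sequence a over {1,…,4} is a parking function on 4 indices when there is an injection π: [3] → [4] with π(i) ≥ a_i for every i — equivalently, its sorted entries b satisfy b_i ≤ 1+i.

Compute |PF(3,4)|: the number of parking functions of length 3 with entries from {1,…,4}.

|PF| = 2·5^2 = 2 · 25 = 50 (Konheim–Weiss)
Check (1,4,1) → sorted (1,1,4): b_i ≤ 1+i ∀i, a PF.

50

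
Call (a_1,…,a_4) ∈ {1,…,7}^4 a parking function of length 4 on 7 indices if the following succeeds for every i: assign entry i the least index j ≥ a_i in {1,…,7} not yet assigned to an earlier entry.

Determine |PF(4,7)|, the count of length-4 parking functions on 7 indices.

2048

#PF = (7+1−4)·(7+1)^{4−1} = 4 · 512 = 2048 [KW]
E.g. (3,3,6,3) → sorted (3,3,3,6): b_i ≤ 3+i ∀i, a PF.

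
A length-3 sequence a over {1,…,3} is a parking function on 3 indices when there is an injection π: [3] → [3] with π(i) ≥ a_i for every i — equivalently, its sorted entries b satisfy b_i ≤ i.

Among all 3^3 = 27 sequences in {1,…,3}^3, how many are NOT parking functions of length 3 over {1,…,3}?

11

#PF = (3−3+1)·(3+1)^(3−1) = 1×16 = 16 (Konheim–Weiss)
Example (3,3,2) → sorted (2,3,3): b_1=2>1, not a PF.
3^3 − 16 = 27 − 16 = 11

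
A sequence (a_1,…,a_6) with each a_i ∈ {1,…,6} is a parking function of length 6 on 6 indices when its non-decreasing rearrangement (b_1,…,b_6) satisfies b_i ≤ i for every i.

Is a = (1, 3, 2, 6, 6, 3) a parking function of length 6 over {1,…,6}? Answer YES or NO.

NO

Sorted: b = (1, 2, 3, 3, 6, 6).
  b_1=1 ≤ 1
  b_2=2 ≤ 2
  b_3=3 ≤ 3
  b_4=3 ≤ 4
  b_5=6 > 5
  fails at i=5 ⇒ NO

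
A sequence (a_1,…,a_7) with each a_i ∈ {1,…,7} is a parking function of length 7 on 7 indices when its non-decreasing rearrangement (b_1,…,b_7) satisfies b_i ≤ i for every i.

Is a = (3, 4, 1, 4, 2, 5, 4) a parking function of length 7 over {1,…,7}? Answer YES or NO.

Order a: b = (1, 2, 3, 4, 4, 4, 5).
  b_1=1 ≤ 1
  b_2=2 ≤ 2
  b_3=3 ≤ 3
  b_4=4 ≤ 4
  b_5=4 ≤ 5
  b_6=4 ≤ 6
  b_7=5 ≤ 7
All bounds hold ⇒ YES

YES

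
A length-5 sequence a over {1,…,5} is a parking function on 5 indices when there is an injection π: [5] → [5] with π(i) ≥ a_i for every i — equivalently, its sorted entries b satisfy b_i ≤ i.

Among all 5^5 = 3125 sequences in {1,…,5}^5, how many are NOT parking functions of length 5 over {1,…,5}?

Count = 1·6^4 = 1×1296 = 1296 (Pollak)
E.g. (4,5,1,4,5) → sorted (1,4,4,5,5): b_2=4>2, not a PF.
Total 3125; non-PF = 3125−1296 = 1829

1829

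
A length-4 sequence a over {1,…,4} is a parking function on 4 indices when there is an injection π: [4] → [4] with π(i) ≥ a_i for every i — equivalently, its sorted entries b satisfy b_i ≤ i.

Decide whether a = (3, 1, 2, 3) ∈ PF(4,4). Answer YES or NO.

YES

Order a: b = (1, 2, 3, 3).
  b_1=1 ≤ 1
  b_2=2 ≤ 2
  b_3=3 ≤ 3
  b_4=3 ≤ 4
All bounds hold ⇒ YES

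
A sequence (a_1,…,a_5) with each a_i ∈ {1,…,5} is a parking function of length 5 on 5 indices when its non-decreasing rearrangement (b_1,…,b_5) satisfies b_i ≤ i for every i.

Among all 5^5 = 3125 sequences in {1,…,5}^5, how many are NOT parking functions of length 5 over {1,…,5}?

#PF = 1·6^4 = 1 · 1296 = 1296 (Pollak)
Check (3,5,5,3,3) → sorted (3,3,3,5,5): b_1=3>1, not a PF.
5^5 − 1296 = 3125 − 1296 = 1829

1829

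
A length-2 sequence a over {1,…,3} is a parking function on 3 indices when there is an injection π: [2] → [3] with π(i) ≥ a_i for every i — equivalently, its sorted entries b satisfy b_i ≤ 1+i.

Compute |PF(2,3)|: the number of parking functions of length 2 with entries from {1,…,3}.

8

|PF| = (4−2)·4^(2−1) = 2·4 = 8
Check (2,1) → sorted (1,2): b_i ≤ 1+i ∀i, a PF.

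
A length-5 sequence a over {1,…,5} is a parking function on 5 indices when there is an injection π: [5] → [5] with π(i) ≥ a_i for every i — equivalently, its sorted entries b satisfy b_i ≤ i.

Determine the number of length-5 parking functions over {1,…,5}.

1296

|PF(5,5)| = (6−5)·6^(5−1) = 1 · 1296 = 1296 [KW]
E.g. (2,1,5,3,3) → sorted (1,2,3,3,5): b_i ≤ i ∀i, a PF.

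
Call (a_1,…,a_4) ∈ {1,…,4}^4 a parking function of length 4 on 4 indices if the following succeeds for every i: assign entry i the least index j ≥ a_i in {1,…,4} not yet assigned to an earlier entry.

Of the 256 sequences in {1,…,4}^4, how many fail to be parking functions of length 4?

|PF(4,4)| = (4+1−4)·(4+1)^{4−1} = 1 · 125 = 125 (Konheim–Weiss)
E.g. (3,4,2,2) → sorted (2,2,3,4): b_1=2>1, not a PF.
Total 256; non-PF = 256−125 = 131

131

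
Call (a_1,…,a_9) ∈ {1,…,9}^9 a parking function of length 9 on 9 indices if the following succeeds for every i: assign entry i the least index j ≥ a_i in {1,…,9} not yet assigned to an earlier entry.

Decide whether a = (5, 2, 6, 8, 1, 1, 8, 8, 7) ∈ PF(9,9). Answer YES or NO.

Rearranged: b = (1, 1, 2, 5, 6, 7, 8, 8, 8).
  b_1=1 ≤ 1
  b_2=1 ≤ 2
  b_3=2 ≤ 3
  b_4=5 > 4
  fails at i=4 ⇒ NO

NO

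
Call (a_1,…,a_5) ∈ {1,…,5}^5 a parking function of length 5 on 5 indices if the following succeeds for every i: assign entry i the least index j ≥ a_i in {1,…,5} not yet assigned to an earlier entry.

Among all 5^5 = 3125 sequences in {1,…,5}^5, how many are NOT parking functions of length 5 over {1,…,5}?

#PF = (5−5+1)·(5+1)^(5−1) = 1×1296 = 1296 (Konheim–Weiss)
Check (1,5,1,5,2) → sorted (1,1,2,5,5): b_4=5>4, not a PF.
Total 3125; non-PF = 3125−1296 = 1829

1829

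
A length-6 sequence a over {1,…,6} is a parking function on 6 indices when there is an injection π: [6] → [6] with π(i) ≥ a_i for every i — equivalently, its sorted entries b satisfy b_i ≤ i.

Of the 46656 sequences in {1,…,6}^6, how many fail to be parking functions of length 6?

29849

Count = (6+1−6)·(6+1)^{6−1} = 1 · 16807 = 16807 [KW]
One tuple (3,6,6,5,2,3) → sorted (2,3,3,5,6,6): b_1=2>1, not a PF.
So 46656 − 16807 = 29849 fail.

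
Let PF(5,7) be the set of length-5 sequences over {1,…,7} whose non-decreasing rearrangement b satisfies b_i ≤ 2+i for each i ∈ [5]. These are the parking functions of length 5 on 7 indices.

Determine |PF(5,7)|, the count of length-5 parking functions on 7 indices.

|PF| = 3·8^4 = 3×4096 = 12288
E.g. (3,5,7,6,2) → sorted (2,3,5,6,7): b_i ≤ 2+i ∀i, a PF.

12288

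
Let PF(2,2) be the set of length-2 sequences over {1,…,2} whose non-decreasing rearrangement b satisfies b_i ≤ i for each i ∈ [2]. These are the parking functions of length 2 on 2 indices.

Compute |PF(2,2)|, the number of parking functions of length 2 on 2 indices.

|PF(2,2)| = (2−2+1)·(2+1)^(2−1) = 1 · 3 = 3 [KW]
Check (2,1) → sorted (1,2): b_i ≤ i ∀i, a PF.

3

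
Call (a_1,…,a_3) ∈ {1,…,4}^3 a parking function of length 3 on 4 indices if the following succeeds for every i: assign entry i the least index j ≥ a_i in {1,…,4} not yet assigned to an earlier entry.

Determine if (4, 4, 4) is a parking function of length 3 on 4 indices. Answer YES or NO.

NO

Order a: b = (4, 4, 4).
  b_1=4 > 2
  fails at i=1 ⇒ NO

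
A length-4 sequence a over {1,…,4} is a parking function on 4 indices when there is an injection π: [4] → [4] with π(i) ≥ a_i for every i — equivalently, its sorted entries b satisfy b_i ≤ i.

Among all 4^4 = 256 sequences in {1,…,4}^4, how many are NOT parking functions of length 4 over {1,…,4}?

131

Count = (5−4)·5^(4−1) = 1×125 = 125 (Pollak)
E.g. (3,3,3,4) → sorted (3,3,3,4): b_1=3>1, not a PF.
4^4 − 125 = 256 − 125 = 131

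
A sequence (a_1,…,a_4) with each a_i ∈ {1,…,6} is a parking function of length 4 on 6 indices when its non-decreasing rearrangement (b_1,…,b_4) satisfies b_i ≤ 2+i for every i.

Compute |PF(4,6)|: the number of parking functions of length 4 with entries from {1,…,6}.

1029

#PF = 3·7^3 = 3×343 = 1029 (Pollak)
Example (1,5,3,1) → sorted (1,1,3,5): b_i ≤ 2+i ∀i, a PF.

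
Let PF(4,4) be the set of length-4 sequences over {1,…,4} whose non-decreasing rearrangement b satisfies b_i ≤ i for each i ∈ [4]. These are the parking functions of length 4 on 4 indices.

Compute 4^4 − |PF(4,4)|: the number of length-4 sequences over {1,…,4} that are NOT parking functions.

131

#PF = (4+1−4)·(4+1)^{4−1} = 1×125 = 125 (Konheim–Weiss)
Check (2,3,4,2) → sorted (2,2,3,4): b_1=2>1, not a PF.
4^4 − 125 = 256 − 125 = 131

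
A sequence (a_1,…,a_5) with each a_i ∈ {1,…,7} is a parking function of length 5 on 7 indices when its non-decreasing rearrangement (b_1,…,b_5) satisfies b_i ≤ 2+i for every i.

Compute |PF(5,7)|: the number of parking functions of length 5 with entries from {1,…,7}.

|PF| = 3·8^4 = 3×4096 = 12288 (Konheim–Weiss)
Check (6,3,3,1,6) → sorted (1,3,3,6,6): b_i ≤ 2+i ∀i, a PF.

12288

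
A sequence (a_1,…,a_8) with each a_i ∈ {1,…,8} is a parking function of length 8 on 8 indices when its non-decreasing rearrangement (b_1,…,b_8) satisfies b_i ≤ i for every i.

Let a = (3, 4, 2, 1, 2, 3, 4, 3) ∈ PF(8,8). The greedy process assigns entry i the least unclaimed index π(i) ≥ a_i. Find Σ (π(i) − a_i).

14

Σπ = 8·9/2 = 36 (π permutes [8]); Σa = 3+4+2+1+2+3+4+3 = 22; disp = 36−22 = 14.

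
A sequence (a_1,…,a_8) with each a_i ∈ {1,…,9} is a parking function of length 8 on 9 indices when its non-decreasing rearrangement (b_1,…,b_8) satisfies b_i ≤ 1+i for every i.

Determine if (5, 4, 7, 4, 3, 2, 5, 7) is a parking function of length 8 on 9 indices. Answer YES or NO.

YES

Rearranged: b = (2, 3, 4, 4, 5, 5, 7, 7).
  b_1=2 ≤ 2
  b_2=3 ≤ 3
  b_3=4 ≤ 4
  b_4=4 ≤ 5
  b_5=5 ≤ 6
  b_6=5 ≤ 7
  b_7=7 ≤ 8
  b_8=7 ≤ 9
All bounds hold ⇒ YES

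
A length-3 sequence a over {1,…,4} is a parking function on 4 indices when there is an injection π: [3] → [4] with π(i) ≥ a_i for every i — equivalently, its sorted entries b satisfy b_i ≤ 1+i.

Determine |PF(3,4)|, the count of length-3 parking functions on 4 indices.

Count = (4−3+1)·(4+1)^(3−1) = 2·25 = 50 (Pollak)
Example (3,2,3) → sorted (2,3,3): b_i ≤ 1+i ∀i, a PF.

50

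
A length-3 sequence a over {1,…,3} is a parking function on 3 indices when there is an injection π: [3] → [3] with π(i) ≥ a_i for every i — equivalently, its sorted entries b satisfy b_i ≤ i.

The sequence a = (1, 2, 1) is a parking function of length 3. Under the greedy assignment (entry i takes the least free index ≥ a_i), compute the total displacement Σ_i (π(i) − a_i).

2

Σπ = 3·4/2 = 6 (π permutes [3]); Σa = 1+2+1 = 4; disp = 6−4 = 2.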